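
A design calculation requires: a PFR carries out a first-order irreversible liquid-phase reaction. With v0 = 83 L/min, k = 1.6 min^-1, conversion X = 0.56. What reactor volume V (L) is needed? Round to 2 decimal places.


V = (v0/k) * ln(1/(1-X))
V = (83/1.6) * ln(1/(1-0.56))
V = 51.875 * ln(2.272727)
V = 51.875 * 0.82098
V = 42.59 L


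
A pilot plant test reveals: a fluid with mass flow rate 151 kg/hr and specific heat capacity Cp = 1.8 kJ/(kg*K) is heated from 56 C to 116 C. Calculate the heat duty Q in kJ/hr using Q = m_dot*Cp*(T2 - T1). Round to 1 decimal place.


Q = m_dot * Cp * (T2 - T1)
Q = 151 * 1.8 * (116 - 56)
Q = 151 * 1.8 * 60
Q = 16308.0 kJ/hr


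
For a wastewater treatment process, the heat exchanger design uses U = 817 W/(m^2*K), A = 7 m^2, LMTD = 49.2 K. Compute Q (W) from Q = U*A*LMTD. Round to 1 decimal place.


Q = U * A * LMTD
Q = 817 * 7 * 49.2
Q = 281374.8 W


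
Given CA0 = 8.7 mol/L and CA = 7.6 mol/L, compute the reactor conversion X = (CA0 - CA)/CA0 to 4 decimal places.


X = (CA0 - CA) / CA0
X = (8.7 - 7.6) / 8.7
X = 1.1 / 8.7
X = 0.1264


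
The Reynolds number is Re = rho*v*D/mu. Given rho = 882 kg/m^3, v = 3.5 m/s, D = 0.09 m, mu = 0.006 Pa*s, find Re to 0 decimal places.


Re = rho * v * D / mu
Re = 882 * 3.5 * 0.09 / 0.006
Re = 277.83 / 0.006
Re = 46305


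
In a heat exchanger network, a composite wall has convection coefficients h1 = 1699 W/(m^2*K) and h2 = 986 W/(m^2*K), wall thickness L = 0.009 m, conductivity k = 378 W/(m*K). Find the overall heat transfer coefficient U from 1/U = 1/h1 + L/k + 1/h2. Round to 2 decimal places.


1/U = 1/h1 + L/k + 1/h2
1/U = 1/1699 + 0.009/378 + 1/986
1/U = 0.0005885815 + 2.38095e-05 + 0.0010141988
1/U = 0.0016265898
U = 614.78 W/(m^2*K)


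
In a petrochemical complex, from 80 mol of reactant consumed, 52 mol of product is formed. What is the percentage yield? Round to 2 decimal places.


Yield = (moles product / moles consumed) * 100%
Yield = (52 / 80) * 100
Yield = 0.65 * 100
Yield = 65.00%


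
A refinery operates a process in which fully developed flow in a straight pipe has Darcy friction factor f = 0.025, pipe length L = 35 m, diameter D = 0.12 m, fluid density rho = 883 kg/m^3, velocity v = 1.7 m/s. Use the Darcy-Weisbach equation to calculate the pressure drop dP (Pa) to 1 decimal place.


dP = f * (L/D) * (rho*v^2/2)
dP = 0.025 * (35/0.12) * (883*1.7^2/2)
L/D = 291.66666667
rho*v^2/2 = 883*2.89/2 = 1275.935
dP = 0.025 * 291.66666667 * 1275.935
dP = 9303.7 Pa


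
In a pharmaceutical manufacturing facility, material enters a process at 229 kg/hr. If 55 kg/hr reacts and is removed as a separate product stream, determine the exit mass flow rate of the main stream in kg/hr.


Steady-state mass balance on the main outlet: F_out = F_in - F_removed
F_out = 229 - 55
F_out = 174 kg/hr


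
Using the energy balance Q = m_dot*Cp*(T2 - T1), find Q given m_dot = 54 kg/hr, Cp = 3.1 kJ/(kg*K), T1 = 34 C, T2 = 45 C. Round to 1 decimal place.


Q = m_dot * Cp * (T2 - T1)
Q = 54 * 3.1 * (45 - 34)
Q = 54 * 3.1 * 11
Q = 1841.4 kJ/hr


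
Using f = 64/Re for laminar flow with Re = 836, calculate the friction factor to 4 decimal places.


f = 64 / Re
f = 64 / 836
f = 0.0766


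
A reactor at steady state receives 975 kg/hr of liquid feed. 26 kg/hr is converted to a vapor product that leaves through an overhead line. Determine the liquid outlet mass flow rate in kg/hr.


Steady-state mass balance on the main outlet: F_out = F_in - F_removed
F_out = 975 - 26
F_out = 949 kg/hr


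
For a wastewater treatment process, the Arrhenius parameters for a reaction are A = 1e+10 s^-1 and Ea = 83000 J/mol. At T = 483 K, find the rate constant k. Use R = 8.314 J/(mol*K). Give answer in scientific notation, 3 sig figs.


k = A * exp(-Ea/(R*T))
k = 1e+10 * exp(-83000 / (8.314 * 483))
k = 1e+10 * exp(-20.66907)
k = 1.06e+01


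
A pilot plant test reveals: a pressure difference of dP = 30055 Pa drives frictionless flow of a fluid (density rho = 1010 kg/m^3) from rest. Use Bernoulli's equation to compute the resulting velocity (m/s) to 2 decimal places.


v = sqrt(2*dP/rho)
v = sqrt(2*30055/1010)
v = sqrt(59.514851)
v = 7.71 m/s


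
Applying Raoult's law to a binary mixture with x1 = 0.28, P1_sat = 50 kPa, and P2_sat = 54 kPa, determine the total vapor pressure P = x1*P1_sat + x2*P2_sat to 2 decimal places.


P = x1*P1_sat + x2*P2_sat
x2 = 1 - x1 = 1 - 0.28 = 0.72
P = 0.28*50 + 0.72*54
P = 14.0 + 38.88
P = 52.88 kPa


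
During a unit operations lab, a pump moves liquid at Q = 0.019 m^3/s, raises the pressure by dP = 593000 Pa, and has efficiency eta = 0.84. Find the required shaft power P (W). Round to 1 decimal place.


P = Q * dP / eta
P = 0.019 * 593000 / 0.84
P = 11267.0 / 0.84
P = 13413.1 W


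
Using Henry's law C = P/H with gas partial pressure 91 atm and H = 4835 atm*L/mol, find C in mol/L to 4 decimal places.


C = P / H
C = 91 / 4835
C = 0.0188 mol/L


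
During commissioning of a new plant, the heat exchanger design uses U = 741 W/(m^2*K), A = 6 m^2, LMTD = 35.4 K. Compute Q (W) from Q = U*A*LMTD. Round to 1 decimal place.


Q = U * A * LMTD
Q = 741 * 6 * 35.4
Q = 157388.4 W


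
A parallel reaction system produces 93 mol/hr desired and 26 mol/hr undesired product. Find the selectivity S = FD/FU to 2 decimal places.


S = desired product rate / undesired product rate
S = 93 / 26
S = 3.58


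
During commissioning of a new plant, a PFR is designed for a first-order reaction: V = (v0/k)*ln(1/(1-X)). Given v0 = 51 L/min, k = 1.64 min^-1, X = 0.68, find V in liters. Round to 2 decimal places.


V = (v0/k) * ln(1/(1-X))
V = (51/1.64) * ln(1/(1-0.68))
V = 31.097561 * ln(3.125)
V = 31.097561 * 1.139434
V = 35.43 L


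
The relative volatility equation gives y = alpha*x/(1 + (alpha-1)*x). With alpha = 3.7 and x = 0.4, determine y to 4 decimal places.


y = alpha*x / (1 + (alpha-1)*x)
y = 3.7*0.4 / (1 + (3.7-1)*0.4)
y = 1.48 / (1 + 1.08)
y = 1.48 / 2.08
y = 0.7115


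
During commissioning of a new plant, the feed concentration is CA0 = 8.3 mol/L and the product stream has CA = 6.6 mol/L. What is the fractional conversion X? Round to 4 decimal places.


X = (CA0 - CA) / CA0
X = (8.3 - 6.6) / 8.3
X = 1.7 / 8.3
X = 0.2048


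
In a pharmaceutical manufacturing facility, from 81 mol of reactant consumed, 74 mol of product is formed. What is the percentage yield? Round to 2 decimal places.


Yield = (moles product / moles consumed) * 100%
Yield = (74 / 81) * 100
Yield = 0.9136 * 100
Yield = 91.36%


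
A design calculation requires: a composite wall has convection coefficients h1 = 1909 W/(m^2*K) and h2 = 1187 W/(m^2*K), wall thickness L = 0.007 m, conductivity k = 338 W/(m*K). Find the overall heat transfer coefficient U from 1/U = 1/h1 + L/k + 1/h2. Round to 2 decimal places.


1/U = 1/h1 + L/k + 1/h2
1/U = 1/1909 + 0.007/338 + 1/1187
1/U = 0.0005238345 + 2.07101e-05 + 0.00084246
1/U = 0.0013870046
U = 720.98 W/(m^2*K)


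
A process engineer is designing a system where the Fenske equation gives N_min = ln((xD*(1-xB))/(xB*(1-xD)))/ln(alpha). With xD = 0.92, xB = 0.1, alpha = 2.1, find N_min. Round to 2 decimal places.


N_min = ln((xD*(1-xB))/(xB*(1-xD))) / ln(alpha)
Numerator inside ln: 0.828 / 0.008 = 103.5
ln(103.5) = 4.639572
ln(alpha) = ln(2.1) = 0.741937
N_min = 4.639572 / 0.741937 = 6.25


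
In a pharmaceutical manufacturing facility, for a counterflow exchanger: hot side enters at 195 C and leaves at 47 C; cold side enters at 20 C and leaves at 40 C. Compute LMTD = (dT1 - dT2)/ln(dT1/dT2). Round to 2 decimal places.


dT1 = Th_in - Tc_out = 195 - 40 = 155
dT2 = Th_out - Tc_in = 47 - 20 = 27
LMTD = (dT1 - dT2) / ln(dT1/dT2)
LMTD = (155 - 27) / ln(155/27)
LMTD = 73.24 K


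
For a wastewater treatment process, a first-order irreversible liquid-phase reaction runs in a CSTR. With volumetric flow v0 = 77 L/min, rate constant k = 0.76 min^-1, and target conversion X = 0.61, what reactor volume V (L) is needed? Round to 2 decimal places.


V = v0 * X / (k * (1 - X))
V = 77 * 0.61 / (0.76 * (1 - 0.61))
V = 46.97 / (0.76 * 0.39)
V = 46.97 / 0.2964
V = 158.47 L


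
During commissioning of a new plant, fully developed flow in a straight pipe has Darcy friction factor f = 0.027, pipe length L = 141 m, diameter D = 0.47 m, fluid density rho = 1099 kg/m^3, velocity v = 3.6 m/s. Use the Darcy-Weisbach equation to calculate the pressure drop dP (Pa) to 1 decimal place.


dP = f * (L/D) * (rho*v^2/2)
dP = 0.027 * (141/0.47) * (1099*3.6^2/2)
L/D = 300.0
rho*v^2/2 = 1099*12.96/2 = 7121.52
dP = 0.027 * 300.0 * 7121.52
dP = 57684.3 Pa


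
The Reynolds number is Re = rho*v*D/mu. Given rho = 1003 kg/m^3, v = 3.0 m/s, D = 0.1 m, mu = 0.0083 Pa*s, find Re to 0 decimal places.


Re = rho * v * D / mu
Re = 1003 * 3.0 * 0.1 / 0.0083
Re = 300.9 / 0.0083
Re = 36253


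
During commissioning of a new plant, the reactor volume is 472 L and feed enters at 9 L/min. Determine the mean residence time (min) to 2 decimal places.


tau = V / v0
tau = 472 / 9
tau = 52.44 min


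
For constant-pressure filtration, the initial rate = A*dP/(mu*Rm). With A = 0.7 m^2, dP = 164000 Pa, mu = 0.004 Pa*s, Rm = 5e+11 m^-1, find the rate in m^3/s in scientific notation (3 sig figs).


rate = A * dP / (mu * Rm)
rate = 0.7 * 164000 / (0.004 * 5e+11)
rate = 114800.0 / 2.000e+09
rate = 5.74e-05 m^3/s


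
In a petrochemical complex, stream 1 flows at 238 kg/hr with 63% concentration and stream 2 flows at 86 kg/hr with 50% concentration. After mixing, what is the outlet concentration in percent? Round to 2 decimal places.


Mass balance on solute: F1*x1 + F2*x2 = F3*x3
F3 = F1 + F2 = 238 + 86 = 324 kg/hr
x3 = (F1*x1 + F2*x2)/F3
x3 = (238*0.63 + 86*0.5) / 324
x3 = 59.55%


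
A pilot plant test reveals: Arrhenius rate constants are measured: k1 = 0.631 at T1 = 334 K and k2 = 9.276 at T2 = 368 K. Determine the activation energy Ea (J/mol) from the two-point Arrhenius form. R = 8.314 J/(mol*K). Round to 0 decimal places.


Ea = R * ln(k2/k1) / (1/T1 - 1/T2)
ln(k2/k1) = ln(9.276/0.631) = 2.6878798
1/T1 - 1/T2 = 1/334 - 1/368 = 0.000276620672
Ea = 8.314 * 2.6878798 / 0.000276620672
Ea = 80786 J/mol


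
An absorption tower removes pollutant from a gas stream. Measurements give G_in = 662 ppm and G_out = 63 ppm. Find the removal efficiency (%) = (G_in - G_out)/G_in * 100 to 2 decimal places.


Efficiency = (G_in - G_out) / G_in * 100%
Efficiency = (662 - 63) / 662 * 100
Efficiency = 599 / 662 * 100
Efficiency = 90.48%


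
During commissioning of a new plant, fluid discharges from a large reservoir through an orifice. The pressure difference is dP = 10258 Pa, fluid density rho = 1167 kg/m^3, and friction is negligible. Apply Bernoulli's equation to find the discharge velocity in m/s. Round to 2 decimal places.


v = sqrt(2*dP/rho)
v = sqrt(2*10258/1167)
v = sqrt(17.58012)
v = 4.19 m/s


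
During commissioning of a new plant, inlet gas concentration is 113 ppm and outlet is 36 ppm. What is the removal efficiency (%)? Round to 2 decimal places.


Efficiency = (G_in - G_out) / G_in * 100%
Efficiency = (113 - 36) / 113 * 100
Efficiency = 77 / 113 * 100
Efficiency = 68.14%


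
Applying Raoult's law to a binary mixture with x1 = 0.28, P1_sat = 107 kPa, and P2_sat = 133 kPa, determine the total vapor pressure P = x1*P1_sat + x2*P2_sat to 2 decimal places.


P = x1*P1_sat + x2*P2_sat
x2 = 1 - x1 = 1 - 0.28 = 0.72
P = 0.28*107 + 0.72*133
P = 29.96 + 95.76
P = 125.72 kPa


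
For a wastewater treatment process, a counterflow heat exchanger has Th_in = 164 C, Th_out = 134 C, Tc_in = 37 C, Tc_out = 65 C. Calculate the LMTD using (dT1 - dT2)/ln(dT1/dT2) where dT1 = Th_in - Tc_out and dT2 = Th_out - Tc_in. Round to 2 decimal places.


dT1 = Th_in - Tc_out = 164 - 65 = 99
dT2 = Th_out - Tc_in = 134 - 37 = 97
LMTD = (dT1 - dT2) / ln(dT1/dT2)
LMTD = (99 - 97) / ln(99/97)
LMTD = 98.00 K


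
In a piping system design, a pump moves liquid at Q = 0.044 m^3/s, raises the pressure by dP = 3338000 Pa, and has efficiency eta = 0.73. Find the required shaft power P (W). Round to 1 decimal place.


P = Q * dP / eta
P = 0.044 * 3338000 / 0.73
P = 146872.0 / 0.73
P = 201194.5 W


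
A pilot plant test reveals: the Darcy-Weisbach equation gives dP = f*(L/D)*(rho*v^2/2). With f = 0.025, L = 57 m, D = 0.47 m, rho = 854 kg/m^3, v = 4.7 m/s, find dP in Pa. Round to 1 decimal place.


dP = f * (L/D) * (rho*v^2/2)
dP = 0.025 * (57/0.47) * (854*4.7^2/2)
L/D = 121.27659574
rho*v^2/2 = 854*22.09/2 = 9432.43
dP = 0.025 * 121.27659574 * 9432.43
dP = 28598.3 Pa


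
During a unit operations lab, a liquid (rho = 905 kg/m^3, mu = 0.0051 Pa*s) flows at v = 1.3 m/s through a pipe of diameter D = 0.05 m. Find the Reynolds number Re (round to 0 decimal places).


Re = rho * v * D / mu
Re = 905 * 1.3 * 0.05 / 0.0051
Re = 58.825 / 0.0051
Re = 11534


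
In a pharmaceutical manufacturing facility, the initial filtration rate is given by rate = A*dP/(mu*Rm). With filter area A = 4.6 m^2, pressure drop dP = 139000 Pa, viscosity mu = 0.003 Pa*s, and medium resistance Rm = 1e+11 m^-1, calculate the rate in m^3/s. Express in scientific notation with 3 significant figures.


rate = A * dP / (mu * Rm)
rate = 4.6 * 139000 / (0.003 * 1e+11)
rate = 639400.0 / 3.000e+08
rate = 2.13e-03 m^3/s


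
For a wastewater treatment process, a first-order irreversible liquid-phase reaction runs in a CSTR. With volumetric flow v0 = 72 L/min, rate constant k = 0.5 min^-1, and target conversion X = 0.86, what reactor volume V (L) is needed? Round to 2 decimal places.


V = v0 * X / (k * (1 - X))
V = 72 * 0.86 / (0.5 * (1 - 0.86))
V = 61.92 / (0.5 * 0.14)
V = 61.92 / 0.07
V = 884.57 L


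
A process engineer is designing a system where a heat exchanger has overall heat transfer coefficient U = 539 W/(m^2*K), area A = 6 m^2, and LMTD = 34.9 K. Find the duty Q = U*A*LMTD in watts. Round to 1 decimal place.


Q = U * A * LMTD
Q = 539 * 6 * 34.9
Q = 112866.6 W


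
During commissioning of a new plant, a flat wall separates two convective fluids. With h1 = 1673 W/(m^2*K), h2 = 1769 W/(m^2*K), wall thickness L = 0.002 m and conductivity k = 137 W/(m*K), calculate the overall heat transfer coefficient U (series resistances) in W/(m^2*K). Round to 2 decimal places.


1/U = 1/h1 + L/k + 1/h2
1/U = 1/1673 + 0.002/137 + 1/1769
1/U = 0.0005977286 + 1.45985e-05 + 0.0005652911
1/U = 0.0011776182
U = 849.17 W/(m^2*K)


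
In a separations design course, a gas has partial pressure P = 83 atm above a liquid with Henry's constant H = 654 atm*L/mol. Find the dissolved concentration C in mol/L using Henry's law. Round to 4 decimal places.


C = P / H
C = 83 / 654
C = 0.1269 mol/L


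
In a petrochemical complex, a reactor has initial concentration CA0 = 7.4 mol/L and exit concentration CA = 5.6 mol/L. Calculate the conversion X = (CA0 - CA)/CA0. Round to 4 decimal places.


X = (CA0 - CA) / CA0
X = (7.4 - 5.6) / 7.4
X = 1.8 / 7.4
X = 0.2432


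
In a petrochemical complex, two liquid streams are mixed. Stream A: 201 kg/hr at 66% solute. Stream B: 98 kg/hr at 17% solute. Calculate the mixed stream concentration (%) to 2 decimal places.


Mass balance on solute: F1*x1 + F2*x2 = F3*x3
F3 = F1 + F2 = 201 + 98 = 299 kg/hr
x3 = (F1*x1 + F2*x2)/F3
x3 = (201*0.66 + 98*0.17) / 299
x3 = 49.94%


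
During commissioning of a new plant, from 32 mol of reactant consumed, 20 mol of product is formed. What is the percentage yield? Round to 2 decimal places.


Yield = (moles product / moles consumed) * 100%
Yield = (20 / 32) * 100
Yield = 0.625 * 100
Yield = 62.50%


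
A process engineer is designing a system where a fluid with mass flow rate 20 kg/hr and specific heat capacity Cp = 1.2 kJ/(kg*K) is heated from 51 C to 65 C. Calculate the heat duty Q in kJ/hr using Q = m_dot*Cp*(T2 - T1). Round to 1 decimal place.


Q = m_dot * Cp * (T2 - T1)
Q = 20 * 1.2 * (65 - 51)
Q = 20 * 1.2 * 14
Q = 336.0 kJ/hr


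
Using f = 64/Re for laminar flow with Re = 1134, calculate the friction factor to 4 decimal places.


f = 64 / Re
f = 64 / 1134
f = 0.0564


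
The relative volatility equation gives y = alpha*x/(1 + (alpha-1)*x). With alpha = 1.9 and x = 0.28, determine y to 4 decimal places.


y = alpha*x / (1 + (alpha-1)*x)
y = 1.9*0.28 / (1 + (1.9-1)*0.28)
y = 0.532 / (1 + 0.252)
y = 0.532 / 1.252
y = 0.4249


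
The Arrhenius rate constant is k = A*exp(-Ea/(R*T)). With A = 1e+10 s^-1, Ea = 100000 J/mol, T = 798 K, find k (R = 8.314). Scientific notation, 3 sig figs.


k = A * exp(-Ea/(R*T))
k = 1e+10 * exp(-100000 / (8.314 * 798))
k = 1e+10 * exp(-15.072562)
k = 2.84e+03


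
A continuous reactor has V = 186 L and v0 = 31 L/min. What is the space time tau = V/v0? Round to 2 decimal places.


tau = V / v0
tau = 186 / 31
tau = 6.00 min


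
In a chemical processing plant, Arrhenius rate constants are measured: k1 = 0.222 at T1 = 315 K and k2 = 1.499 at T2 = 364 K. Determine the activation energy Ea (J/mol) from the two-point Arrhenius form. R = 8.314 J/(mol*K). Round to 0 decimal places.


Ea = R * ln(k2/k1) / (1/T1 - 1/T2)
ln(k2/k1) = ln(1.499/0.222) = 1.9098761
1/T1 - 1/T2 = 1/315 - 1/364 = 0.000427350427
Ea = 8.314 * 1.9098761 / 0.000427350427
Ea = 37156 J/mol


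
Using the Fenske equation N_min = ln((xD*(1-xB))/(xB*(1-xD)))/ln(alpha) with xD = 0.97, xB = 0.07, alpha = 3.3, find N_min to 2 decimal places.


N_min = ln((xD*(1-xB))/(xB*(1-xD))) / ln(alpha)
Numerator inside ln: 0.9021 / 0.0021 = 429.571429
ln(429.571429) = 6.062788
ln(alpha) = ln(3.3) = 1.193922
N_min = 6.062788 / 1.193922 = 5.08


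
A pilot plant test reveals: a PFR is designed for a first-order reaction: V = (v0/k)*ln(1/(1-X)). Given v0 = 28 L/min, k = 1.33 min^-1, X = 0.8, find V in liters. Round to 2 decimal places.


V = (v0/k) * ln(1/(1-X))
V = (28/1.33) * ln(1/(1-0.8))
V = 21.052632 * ln(5.0)
V = 21.052632 * 1.609438
V = 33.88 L


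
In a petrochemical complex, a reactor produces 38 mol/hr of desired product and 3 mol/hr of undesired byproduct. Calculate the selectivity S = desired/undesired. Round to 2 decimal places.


S = desired product rate / undesired product rate
S = 38 / 3
S = 12.67


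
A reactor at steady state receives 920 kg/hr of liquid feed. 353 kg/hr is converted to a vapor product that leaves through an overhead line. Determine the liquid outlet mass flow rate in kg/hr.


Steady-state mass balance on the main outlet: F_out = F_in - F_removed
F_out = 920 - 353
F_out = 567 kg/hr


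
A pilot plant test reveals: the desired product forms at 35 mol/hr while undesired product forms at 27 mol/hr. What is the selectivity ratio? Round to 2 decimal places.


S = desired product rate / undesired product rate
S = 35 / 27
S = 1.30


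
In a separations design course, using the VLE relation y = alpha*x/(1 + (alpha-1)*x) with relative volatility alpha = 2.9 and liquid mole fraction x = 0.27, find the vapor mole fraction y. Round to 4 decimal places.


y = alpha*x / (1 + (alpha-1)*x)
y = 2.9*0.27 / (1 + (2.9-1)*0.27)
y = 0.783 / (1 + 0.513)
y = 0.783 / 1.513
y = 0.5175


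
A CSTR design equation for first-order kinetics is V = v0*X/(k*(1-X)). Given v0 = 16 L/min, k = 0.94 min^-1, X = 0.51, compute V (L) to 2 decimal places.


V = v0 * X / (k * (1 - X))
V = 16 * 0.51 / (0.94 * (1 - 0.51))
V = 8.16 / (0.94 * 0.49)
V = 8.16 / 0.4606
V = 17.72 L


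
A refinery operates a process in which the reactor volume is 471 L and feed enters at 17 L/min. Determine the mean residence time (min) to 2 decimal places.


tau = V / v0
tau = 471 / 17
tau = 27.71 min


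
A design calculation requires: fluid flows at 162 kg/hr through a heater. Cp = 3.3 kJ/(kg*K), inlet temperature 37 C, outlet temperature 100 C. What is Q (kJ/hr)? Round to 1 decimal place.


Q = m_dot * Cp * (T2 - T1)
Q = 162 * 3.3 * (100 - 37)
Q = 162 * 3.3 * 63
Q = 33679.8 kJ/hr


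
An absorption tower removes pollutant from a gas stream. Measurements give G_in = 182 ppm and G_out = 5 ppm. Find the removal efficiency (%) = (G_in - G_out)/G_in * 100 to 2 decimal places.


Efficiency = (G_in - G_out) / G_in * 100%
Efficiency = (182 - 5) / 182 * 100
Efficiency = 177 / 182 * 100
Efficiency = 97.25%


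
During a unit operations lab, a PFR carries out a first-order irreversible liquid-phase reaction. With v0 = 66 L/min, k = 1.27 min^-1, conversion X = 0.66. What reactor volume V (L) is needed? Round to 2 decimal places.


V = (v0/k) * ln(1/(1-X))
V = (66/1.27) * ln(1/(1-0.66))
V = 51.968504 * ln(2.941176)
V = 51.968504 * 1.07881
V = 56.06 L


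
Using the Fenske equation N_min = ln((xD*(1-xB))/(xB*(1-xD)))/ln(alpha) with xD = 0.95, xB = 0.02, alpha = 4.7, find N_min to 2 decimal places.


N_min = ln((xD*(1-xB))/(xB*(1-xD))) / ln(alpha)
Numerator inside ln: 0.931 / 0.001 = 931.0
ln(931.0) = 6.836259
ln(alpha) = ln(4.7) = 1.547563
N_min = 6.836259 / 1.547563 = 4.42


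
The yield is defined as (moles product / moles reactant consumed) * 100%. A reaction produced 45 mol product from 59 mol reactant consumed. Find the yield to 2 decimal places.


Yield = (moles product / moles consumed) * 100%
Yield = (45 / 59) * 100
Yield = 0.7627 * 100
Yield = 76.27%


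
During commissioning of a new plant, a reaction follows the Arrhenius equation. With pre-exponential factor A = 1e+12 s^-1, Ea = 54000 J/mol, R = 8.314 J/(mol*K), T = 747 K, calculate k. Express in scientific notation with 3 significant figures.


k = A * exp(-Ea/(R*T))
k = 1e+12 * exp(-54000 / (8.314 * 747))
k = 1e+12 * exp(-8.694871)
k = 1.67e+08


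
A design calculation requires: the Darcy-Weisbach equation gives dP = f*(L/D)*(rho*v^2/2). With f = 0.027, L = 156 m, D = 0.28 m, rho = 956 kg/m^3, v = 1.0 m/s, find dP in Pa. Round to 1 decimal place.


dP = f * (L/D) * (rho*v^2/2)
dP = 0.027 * (156/0.28) * (956*1.0^2/2)
L/D = 557.14285714
rho*v^2/2 = 956*1.0/2 = 478.0
dP = 0.027 * 557.14285714 * 478.0
dP = 7190.5 Pa


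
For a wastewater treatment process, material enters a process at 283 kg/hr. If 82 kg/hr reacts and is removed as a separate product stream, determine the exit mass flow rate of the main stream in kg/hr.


Steady-state mass balance on the main outlet: F_out = F_in - F_removed
F_out = 283 - 82
F_out = 201 kg/hr


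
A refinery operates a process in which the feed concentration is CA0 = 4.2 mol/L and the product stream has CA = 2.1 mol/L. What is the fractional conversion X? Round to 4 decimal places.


X = (CA0 - CA) / CA0
X = (4.2 - 2.1) / 4.2
X = 2.1 / 4.2
X = 0.5000


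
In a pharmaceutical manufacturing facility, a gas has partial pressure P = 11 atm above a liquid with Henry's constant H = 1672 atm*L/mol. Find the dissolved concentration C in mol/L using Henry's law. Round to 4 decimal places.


C = P / H
C = 11 / 1672
C = 0.0066 mol/L


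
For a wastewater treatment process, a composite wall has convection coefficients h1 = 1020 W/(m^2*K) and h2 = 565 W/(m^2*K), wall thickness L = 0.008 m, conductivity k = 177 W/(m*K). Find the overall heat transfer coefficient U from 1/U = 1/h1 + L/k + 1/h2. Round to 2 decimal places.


1/U = 1/h1 + L/k + 1/h2
1/U = 1/1020 + 0.008/177 + 1/565
1/U = 0.0009803922 + 4.51977e-05 + 0.0017699115
1/U = 0.0027955014
U = 357.72 W/(m^2*K)


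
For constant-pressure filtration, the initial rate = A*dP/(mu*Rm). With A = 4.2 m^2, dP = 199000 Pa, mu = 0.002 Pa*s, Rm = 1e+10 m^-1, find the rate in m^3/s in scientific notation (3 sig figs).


rate = A * dP / (mu * Rm)
rate = 4.2 * 199000 / (0.002 * 1e+10)
rate = 835800.0 / 2.000e+07
rate = 4.18e-02 m^3/s


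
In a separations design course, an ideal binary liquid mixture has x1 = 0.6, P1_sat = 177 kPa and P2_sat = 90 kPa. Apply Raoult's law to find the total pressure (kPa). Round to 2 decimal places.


P = x1*P1_sat + x2*P2_sat
x2 = 1 - x1 = 1 - 0.6 = 0.4
P = 0.6*177 + 0.4*90
P = 106.2 + 36.0
P = 142.20 kPa


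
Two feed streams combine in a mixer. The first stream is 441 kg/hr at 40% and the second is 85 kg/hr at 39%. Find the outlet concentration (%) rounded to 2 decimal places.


Mass balance on solute: F1*x1 + F2*x2 = F3*x3
F3 = F1 + F2 = 441 + 85 = 526 kg/hr
x3 = (F1*x1 + F2*x2)/F3
x3 = (441*0.4 + 85*0.39) / 526
x3 = 39.84%


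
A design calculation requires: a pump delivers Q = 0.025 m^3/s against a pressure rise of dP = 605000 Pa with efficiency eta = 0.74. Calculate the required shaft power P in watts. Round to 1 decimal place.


P = Q * dP / eta
P = 0.025 * 605000 / 0.74
P = 15125.0 / 0.74
P = 20439.2 W


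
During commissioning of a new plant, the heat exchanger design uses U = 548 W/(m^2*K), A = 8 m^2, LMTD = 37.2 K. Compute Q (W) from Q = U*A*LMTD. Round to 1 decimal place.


Q = U * A * LMTD
Q = 548 * 8 * 37.2
Q = 163084.8 W


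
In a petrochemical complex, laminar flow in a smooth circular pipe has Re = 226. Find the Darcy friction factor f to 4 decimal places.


f = 64 / Re
f = 64 / 226
f = 0.2832


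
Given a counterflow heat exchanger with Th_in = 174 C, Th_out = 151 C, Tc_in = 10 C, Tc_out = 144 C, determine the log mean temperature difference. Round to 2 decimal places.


dT1 = Th_in - Tc_out = 174 - 144 = 30
dT2 = Th_out - Tc_in = 151 - 10 = 141
LMTD = (dT1 - dT2) / ln(dT1/dT2)
LMTD = (30 - 141) / ln(30/141)
LMTD = 71.73 K


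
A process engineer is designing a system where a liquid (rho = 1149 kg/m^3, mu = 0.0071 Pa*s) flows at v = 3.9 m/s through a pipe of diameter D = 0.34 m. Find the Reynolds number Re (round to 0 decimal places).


Re = rho * v * D / mu
Re = 1149 * 3.9 * 0.34 / 0.0071
Re = 1523.574 / 0.0071
Re = 214588


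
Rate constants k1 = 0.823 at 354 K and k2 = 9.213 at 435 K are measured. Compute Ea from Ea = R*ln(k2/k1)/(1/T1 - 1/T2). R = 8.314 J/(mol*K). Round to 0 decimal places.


Ea = R * ln(k2/k1) / (1/T1 - 1/T2)
ln(k2/k1) = ln(9.213/0.823) = 2.4154146
1/T1 - 1/T2 = 1/354 - 1/435 = 0.000526008182
Ea = 8.314 * 2.4154146 / 0.000526008182
Ea = 38178 J/mol


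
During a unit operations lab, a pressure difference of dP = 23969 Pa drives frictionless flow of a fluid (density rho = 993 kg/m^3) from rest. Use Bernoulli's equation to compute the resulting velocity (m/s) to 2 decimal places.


v = sqrt(2*dP/rho)
v = sqrt(2*23969/993)
v = sqrt(48.275932)
v = 6.95 m/s


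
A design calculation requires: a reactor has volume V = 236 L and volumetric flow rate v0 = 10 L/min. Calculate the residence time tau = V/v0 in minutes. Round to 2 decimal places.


tau = V / v0
tau = 236 / 10
tau = 23.60 min


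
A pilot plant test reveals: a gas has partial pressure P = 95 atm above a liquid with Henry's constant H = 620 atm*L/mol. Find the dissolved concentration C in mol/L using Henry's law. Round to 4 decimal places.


C = P / H
C = 95 / 620
C = 0.1532 mol/L


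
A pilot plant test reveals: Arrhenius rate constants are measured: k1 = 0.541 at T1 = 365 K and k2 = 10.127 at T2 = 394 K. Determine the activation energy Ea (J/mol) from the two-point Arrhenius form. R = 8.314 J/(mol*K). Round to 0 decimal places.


Ea = R * ln(k2/k1) / (1/T1 - 1/T2)
ln(k2/k1) = ln(10.127/0.541) = 2.9295411
1/T1 - 1/T2 = 1/365 - 1/394 = 0.000201654961
Ea = 8.314 * 2.9295411 / 0.000201654961
Ea = 120782 J/mol


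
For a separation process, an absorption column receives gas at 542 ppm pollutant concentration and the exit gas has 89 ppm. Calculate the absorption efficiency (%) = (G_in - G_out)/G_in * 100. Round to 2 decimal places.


Efficiency = (G_in - G_out) / G_in * 100%
Efficiency = (542 - 89) / 542 * 100
Efficiency = 453 / 542 * 100
Efficiency = 83.58%


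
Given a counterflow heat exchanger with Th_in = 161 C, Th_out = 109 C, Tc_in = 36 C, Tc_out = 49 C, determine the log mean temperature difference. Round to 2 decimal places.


dT1 = Th_in - Tc_out = 161 - 49 = 112
dT2 = Th_out - Tc_in = 109 - 36 = 73
LMTD = (dT1 - dT2) / ln(dT1/dT2)
LMTD = (112 - 73) / ln(112/73)
LMTD = 91.11 K


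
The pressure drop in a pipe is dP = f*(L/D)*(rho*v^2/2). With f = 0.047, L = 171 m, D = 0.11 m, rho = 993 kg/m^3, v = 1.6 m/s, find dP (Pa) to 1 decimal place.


dP = f * (L/D) * (rho*v^2/2)
dP = 0.047 * (171/0.11) * (993*1.6^2/2)
L/D = 1554.54545455
rho*v^2/2 = 993*2.56/2 = 1271.04
dP = 0.047 * 1554.54545455 * 1271.04
dP = 92866.8 Pa


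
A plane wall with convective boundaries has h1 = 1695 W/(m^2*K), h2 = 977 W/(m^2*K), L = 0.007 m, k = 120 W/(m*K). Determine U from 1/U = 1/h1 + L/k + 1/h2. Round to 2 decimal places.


1/U = 1/h1 + L/k + 1/h2
1/U = 1/1695 + 0.007/120 + 1/977
1/U = 0.0005899705 + 5.83333e-05 + 0.0010235415
1/U = 0.0016718453
U = 598.14 W/(m^2*K)


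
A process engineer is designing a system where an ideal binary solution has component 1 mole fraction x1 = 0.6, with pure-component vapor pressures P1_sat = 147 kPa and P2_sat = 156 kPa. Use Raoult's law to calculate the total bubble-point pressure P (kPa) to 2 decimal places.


P = x1*P1_sat + x2*P2_sat
x2 = 1 - x1 = 1 - 0.6 = 0.4
P = 0.6*147 + 0.4*156
P = 88.2 + 62.4
P = 150.60 kPa


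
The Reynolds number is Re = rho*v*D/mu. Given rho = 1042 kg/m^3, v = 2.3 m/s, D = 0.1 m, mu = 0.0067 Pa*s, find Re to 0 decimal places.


Re = rho * v * D / mu
Re = 1042 * 2.3 * 0.1 / 0.0067
Re = 239.66 / 0.0067
Re = 35770


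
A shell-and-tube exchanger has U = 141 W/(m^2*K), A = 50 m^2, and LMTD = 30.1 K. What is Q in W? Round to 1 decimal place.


Q = U * A * LMTD
Q = 141 * 50 * 30.1
Q = 212205.0 W


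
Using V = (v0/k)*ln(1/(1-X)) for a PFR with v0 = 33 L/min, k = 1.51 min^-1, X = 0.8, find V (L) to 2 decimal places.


V = (v0/k) * ln(1/(1-X))
V = (33/1.51) * ln(1/(1-0.8))
V = 21.854305 * ln(5.0)
V = 21.854305 * 1.609438
V = 35.17 L


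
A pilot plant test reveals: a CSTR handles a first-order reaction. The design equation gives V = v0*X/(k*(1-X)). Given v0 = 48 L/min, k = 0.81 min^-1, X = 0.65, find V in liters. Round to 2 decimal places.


V = v0 * X / (k * (1 - X))
V = 48 * 0.65 / (0.81 * (1 - 0.65))
V = 31.2 / (0.81 * 0.35)
V = 31.2 / 0.2835
V = 110.05 L


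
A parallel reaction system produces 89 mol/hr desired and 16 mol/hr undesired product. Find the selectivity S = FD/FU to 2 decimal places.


S = desired product rate / undesired product rate
S = 89 / 16
S = 5.56


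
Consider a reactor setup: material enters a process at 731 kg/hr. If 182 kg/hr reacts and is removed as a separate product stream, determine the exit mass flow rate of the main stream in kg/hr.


Steady-state mass balance on the main outlet: F_out = F_in - F_removed
F_out = 731 - 182
F_out = 549 kg/hr


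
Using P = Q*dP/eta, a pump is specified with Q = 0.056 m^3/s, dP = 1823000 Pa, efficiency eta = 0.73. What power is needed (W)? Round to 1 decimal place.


P = Q * dP / eta
P = 0.056 * 1823000 / 0.73
P = 102088.0 / 0.73
P = 139846.6 W


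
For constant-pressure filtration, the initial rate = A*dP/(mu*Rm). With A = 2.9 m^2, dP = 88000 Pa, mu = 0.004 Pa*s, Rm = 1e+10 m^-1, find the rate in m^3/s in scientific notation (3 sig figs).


rate = A * dP / (mu * Rm)
rate = 2.9 * 88000 / (0.004 * 1e+10)
rate = 255200.0 / 4.000e+07
rate = 6.38e-03 m^3/s


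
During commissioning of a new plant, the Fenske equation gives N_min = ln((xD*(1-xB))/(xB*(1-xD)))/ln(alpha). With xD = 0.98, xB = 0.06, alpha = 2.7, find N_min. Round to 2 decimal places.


N_min = ln((xD*(1-xB))/(xB*(1-xD))) / ln(alpha)
Numerator inside ln: 0.9212 / 0.0012 = 767.666667
ln(767.666667) = 6.643356
ln(alpha) = ln(2.7) = 0.993252
N_min = 6.643356 / 0.993252 = 6.69


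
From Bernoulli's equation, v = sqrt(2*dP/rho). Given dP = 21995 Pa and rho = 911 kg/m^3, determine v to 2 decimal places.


v = sqrt(2*dP/rho)
v = sqrt(2*21995/911)
v = sqrt(48.287596)
v = 6.95 m/s


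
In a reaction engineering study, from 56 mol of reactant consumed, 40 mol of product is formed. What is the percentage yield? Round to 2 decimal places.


Yield = (moles product / moles consumed) * 100%
Yield = (40 / 56) * 100
Yield = 0.7143 * 100
Yield = 71.43%


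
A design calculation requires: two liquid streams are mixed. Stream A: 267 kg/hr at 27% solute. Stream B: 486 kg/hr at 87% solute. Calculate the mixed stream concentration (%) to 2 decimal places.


Mass balance on solute: F1*x1 + F2*x2 = F3*x3
F3 = F1 + F2 = 267 + 486 = 753 kg/hr
x3 = (F1*x1 + F2*x2)/F3
x3 = (267*0.27 + 486*0.87) / 753
x3 = 65.73%


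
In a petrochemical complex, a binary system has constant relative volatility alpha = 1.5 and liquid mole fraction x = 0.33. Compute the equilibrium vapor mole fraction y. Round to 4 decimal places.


y = alpha*x / (1 + (alpha-1)*x)
y = 1.5*0.33 / (1 + (1.5-1)*0.33)
y = 0.495 / (1 + 0.165)
y = 0.495 / 1.165
y = 0.4249


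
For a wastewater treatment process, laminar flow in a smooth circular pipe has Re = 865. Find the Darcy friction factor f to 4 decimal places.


f = 64 / Re
f = 64 / 865
f = 0.0740


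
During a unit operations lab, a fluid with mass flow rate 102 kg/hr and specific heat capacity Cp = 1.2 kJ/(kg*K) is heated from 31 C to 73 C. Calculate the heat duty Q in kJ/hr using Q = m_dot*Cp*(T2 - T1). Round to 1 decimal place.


Q = m_dot * Cp * (T2 - T1)
Q = 102 * 1.2 * (73 - 31)
Q = 102 * 1.2 * 42
Q = 5140.8 kJ/hr


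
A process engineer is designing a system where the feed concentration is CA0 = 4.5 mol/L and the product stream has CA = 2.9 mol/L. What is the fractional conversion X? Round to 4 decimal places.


X = (CA0 - CA) / CA0
X = (4.5 - 2.9) / 4.5
X = 1.6 / 4.5
X = 0.3556


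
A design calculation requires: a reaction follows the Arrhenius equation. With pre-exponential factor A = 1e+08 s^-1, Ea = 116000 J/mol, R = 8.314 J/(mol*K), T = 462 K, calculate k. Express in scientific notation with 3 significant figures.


k = A * exp(-Ea/(R*T))
k = 1e+08 * exp(-116000 / (8.314 * 462))
k = 1e+08 * exp(-30.199934)
k = 7.66e-06


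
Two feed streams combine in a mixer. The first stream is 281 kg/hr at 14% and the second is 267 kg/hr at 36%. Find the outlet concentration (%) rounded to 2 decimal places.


Mass balance on solute: F1*x1 + F2*x2 = F3*x3
F3 = F1 + F2 = 281 + 267 = 548 kg/hr
x3 = (F1*x1 + F2*x2)/F3
x3 = (281*0.14 + 267*0.36) / 548
x3 = 24.72%


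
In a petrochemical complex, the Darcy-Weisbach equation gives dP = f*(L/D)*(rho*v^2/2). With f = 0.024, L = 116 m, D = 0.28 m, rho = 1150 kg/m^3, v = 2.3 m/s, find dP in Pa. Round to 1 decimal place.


dP = f * (L/D) * (rho*v^2/2)
dP = 0.024 * (116/0.28) * (1150*2.3^2/2)
L/D = 414.28571429
rho*v^2/2 = 1150*5.29/2 = 3041.75
dP = 0.024 * 414.28571429 * 3041.75
dP = 30243.7 Pa


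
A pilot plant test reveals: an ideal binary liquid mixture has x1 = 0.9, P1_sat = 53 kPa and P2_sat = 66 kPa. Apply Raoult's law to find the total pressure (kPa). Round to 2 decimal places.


P = x1*P1_sat + x2*P2_sat
x2 = 1 - x1 = 1 - 0.9 = 0.1
P = 0.9*53 + 0.1*66
P = 47.7 + 6.6
P = 54.30 kPa


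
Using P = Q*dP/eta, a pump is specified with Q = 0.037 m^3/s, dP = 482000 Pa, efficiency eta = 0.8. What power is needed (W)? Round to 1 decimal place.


P = Q * dP / eta
P = 0.037 * 482000 / 0.8
P = 17834.0 / 0.8
P = 22292.5 W


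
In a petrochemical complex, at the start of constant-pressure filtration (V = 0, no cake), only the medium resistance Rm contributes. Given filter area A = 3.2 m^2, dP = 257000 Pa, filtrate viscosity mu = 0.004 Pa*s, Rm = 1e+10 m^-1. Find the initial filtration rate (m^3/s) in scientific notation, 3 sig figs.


rate = A * dP / (mu * Rm)
rate = 3.2 * 257000 / (0.004 * 1e+10)
rate = 822400.0 / 4.000e+07
rate = 2.06e-02 m^3/s


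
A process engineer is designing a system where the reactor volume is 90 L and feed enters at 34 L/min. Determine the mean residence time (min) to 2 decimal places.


tau = V / v0
tau = 90 / 34
tau = 2.65 min


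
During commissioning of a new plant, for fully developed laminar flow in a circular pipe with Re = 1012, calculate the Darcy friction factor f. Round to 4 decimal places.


f = 64 / Re
f = 64 / 1012
f = 0.0632


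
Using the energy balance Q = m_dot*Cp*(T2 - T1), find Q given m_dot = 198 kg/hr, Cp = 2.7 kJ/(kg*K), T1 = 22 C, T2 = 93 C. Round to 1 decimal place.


Q = m_dot * Cp * (T2 - T1)
Q = 198 * 2.7 * (93 - 22)
Q = 198 * 2.7 * 71
Q = 37956.6 kJ/hr


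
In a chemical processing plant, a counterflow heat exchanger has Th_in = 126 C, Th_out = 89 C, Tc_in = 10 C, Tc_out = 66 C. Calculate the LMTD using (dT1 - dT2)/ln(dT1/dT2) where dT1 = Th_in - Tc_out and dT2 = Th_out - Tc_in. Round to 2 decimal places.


dT1 = Th_in - Tc_out = 126 - 66 = 60
dT2 = Th_out - Tc_in = 89 - 10 = 79
LMTD = (dT1 - dT2) / ln(dT1/dT2)
LMTD = (60 - 79) / ln(60/79)
LMTD = 69.06 K


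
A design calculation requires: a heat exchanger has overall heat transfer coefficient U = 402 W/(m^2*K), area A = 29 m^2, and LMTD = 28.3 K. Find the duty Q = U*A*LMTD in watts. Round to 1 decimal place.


Q = U * A * LMTD
Q = 402 * 29 * 28.3
Q = 329921.4 W


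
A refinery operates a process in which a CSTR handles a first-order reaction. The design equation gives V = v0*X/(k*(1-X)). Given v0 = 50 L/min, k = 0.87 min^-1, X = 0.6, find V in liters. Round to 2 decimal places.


V = v0 * X / (k * (1 - X))
V = 50 * 0.6 / (0.87 * (1 - 0.6))
V = 30.0 / (0.87 * 0.4)
V = 30.0 / 0.348
V = 86.21 L


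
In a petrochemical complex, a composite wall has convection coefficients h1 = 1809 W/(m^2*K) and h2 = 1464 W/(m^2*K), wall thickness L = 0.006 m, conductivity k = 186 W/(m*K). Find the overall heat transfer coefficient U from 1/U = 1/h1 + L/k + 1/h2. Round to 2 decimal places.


1/U = 1/h1 + L/k + 1/h2
1/U = 1/1809 + 0.006/186 + 1/1464
1/U = 0.0005527916 + 3.22581e-05 + 0.0006830601
1/U = 0.0012681098
U = 788.58 W/(m^2*K)


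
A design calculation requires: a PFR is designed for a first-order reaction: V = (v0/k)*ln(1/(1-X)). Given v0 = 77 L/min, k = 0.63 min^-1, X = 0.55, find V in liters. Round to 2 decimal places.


V = (v0/k) * ln(1/(1-X))
V = (77/0.63) * ln(1/(1-0.55))
V = 122.222222 * ln(2.222222)
V = 122.222222 * 0.798508
V = 97.60 L


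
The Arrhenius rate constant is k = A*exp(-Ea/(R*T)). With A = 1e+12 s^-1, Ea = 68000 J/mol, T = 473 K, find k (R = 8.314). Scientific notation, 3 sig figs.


k = A * exp(-Ea/(R*T))
k = 1e+12 * exp(-68000 / (8.314 * 473))
k = 1e+12 * exp(-17.291702)
k = 3.09e+04


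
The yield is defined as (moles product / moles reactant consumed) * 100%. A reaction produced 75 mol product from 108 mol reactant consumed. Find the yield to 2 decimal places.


Yield = (moles product / moles consumed) * 100%
Yield = (75 / 108) * 100
Yield = 0.6944 * 100
Yield = 69.44%


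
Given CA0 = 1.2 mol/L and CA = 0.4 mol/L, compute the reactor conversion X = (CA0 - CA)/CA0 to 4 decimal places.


X = (CA0 - CA) / CA0
X = (1.2 - 0.4) / 1.2
X = 0.8 / 1.2
X = 0.6667


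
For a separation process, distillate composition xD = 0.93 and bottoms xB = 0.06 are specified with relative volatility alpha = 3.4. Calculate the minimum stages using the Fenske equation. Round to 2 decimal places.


N_min = ln((xD*(1-xB))/(xB*(1-xD))) / ln(alpha)
Numerator inside ln: 0.8742 / 0.0042 = 208.142857
ln(208.142857) = 5.338225
ln(alpha) = ln(3.4) = 1.223775
N_min = 5.338225 / 1.223775 = 4.36


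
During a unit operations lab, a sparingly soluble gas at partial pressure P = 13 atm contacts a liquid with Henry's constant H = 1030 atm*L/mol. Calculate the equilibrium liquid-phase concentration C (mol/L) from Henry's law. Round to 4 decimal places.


C = P / H
C = 13 / 1030
C = 0.0126 mol/L


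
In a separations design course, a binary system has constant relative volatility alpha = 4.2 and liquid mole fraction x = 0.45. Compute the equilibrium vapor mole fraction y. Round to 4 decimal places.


y = alpha*x / (1 + (alpha-1)*x)
y = 4.2*0.45 / (1 + (4.2-1)*0.45)
y = 1.89 / (1 + 1.44)
y = 1.89 / 2.44
y = 0.7746


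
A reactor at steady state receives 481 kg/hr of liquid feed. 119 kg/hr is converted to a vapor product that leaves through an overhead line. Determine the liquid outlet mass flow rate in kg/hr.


Steady-state mass balance on the main outlet: F_out = F_in - F_removed
F_out = 481 - 119
F_out = 362 kg/hr
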